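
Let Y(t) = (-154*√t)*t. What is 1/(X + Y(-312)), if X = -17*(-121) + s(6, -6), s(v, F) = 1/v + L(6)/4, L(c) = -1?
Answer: 296196/103721852988601 - 13837824*I*√78/103721852988601 ≈ 2.8557e-9 - 1.1783e-6*I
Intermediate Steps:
s(v, F) = -¼ + 1/v (s(v, F) = 1/v - 1/4 = 1/v - 1*¼ = 1/v - ¼ = -¼ + 1/v)
Y(t) = -154*t^(3/2)
X = 24683/12 (X = -17*(-121) + (¼)*(4 - 1*6)/6 = 2057 + (¼)*(⅙)*(4 - 6) = 2057 + (¼)*(⅙)*(-2) = 2057 - 1/12 = 24683/12 ≈ 2056.9)
1/(X + Y(-312)) = 1/(24683/12 - (-96096)*I*√78) = 1/(24683/12 + 96096*I*√78)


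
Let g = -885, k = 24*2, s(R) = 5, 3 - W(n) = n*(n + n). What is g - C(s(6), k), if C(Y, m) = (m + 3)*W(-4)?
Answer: 594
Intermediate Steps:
W(n) = 3 - 2*n² (W(n) = 3 - n*(n + n) = 3 - n*2*n = 3 - 2*n²)
k = 48
C(Y, m) = -87 - 29*m (C(Y, m) = (m + 3)*(3 - 2*(-4)²) = (3 + m)*(3 - 2*16) = (3 + m)*(3 - 32) = (3 + m)*(-29) = -87 - 29*m)
g - C(s(6), k) = -885 - (-87 - 29*48) = -885 - (-87 - 1392) = -885 - 1*(-1479) = -885 + 1479 = 594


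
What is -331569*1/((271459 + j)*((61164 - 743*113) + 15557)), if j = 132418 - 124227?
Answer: 47367/289158100 ≈ 0.00016381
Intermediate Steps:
j = 8191
-331569*1/((271459 + j)*((61164 - 743*113) + 15557)) = -331569*1/((271459 + 8191)*((61164 - 743*113) + 15557)) = -331569*1/(279650*((61164 - 83959) + 15557)) = -331569*1/(279650*(-22795 + 15557)) = -331569/((-7238*279650)) = -331569/(-2024106700) = -331569*(-1/2024106700) = 47367/289158100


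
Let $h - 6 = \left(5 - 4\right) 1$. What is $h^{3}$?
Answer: $343$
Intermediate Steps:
$h = 7$ ($h = 6 + \left(5 - 4\right) 1 = 6 + 1 \cdot 1 = 6 + 1 = 7$)
$h^{3} = 7^{3} = 343$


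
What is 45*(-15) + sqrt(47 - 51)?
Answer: -675 + 2*I ≈ -675.0 + 2.0*I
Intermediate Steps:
45*(-15) + sqrt(47 - 51) = -675 + sqrt(-4) = -675 + 2*I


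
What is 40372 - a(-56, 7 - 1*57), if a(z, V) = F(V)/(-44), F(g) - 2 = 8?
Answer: 888189/22 ≈ 40372.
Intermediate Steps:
F(g) = 10 (F(g) = 2 + 8 = 10)
a(z, V) = -5/22 (a(z, V) = 10/(-44) = 10*(-1/44) = -5/22)
40372 - a(-56, 7 - 1*57) = 40372 - 1*(-5/22) = 40372 + 5/22 = 888189/22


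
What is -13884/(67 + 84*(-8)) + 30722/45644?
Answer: 326154053/13807310 ≈ 23.622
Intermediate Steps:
-13884/(67 + 84*(-8)) + 30722/45644 = -13884/(67 - 672) + 30722*(1/45644) = -13884/(-605) + 15361/22822 = -13884*(-1/605) + 15361/22822 = 13884/605 + 15361/22822 = 326154053/13807310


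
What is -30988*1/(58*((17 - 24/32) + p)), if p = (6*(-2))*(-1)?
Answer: -61976/3277 ≈ -18.912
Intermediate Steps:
p = 12 (p = -12*(-1) = 12)
-30988*1/(58*((17 - 24/32) + p)) = -30988*1/(58*((17 - 24/32) + 12)) = -30988*1/(58*((17 - 24*1/32) + 12)) = -30988*1/(58*((17 - ¾) + 12)) = -30988*1/(58*(65/4 + 12)) = -30988/(58*(113/4)) = -30988/3277/2 = -30988*2/3277 = -61976/3277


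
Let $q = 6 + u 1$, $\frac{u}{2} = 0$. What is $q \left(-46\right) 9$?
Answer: $-2484$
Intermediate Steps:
$u = 0$ ($u = 2 \cdot 0 = 0$)
$q = 6$ ($q = 6 + 0 \cdot 1 = 6 + 0 = 6$)
$q \left(-46\right) 9 = 6 \left(-46\right) 9 = \left(-276\right) 9 = -2484$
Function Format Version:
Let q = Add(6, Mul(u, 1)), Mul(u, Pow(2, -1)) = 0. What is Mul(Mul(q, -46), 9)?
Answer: -2484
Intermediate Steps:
u = 0 (u = Mul(2, 0) = 0)
q = 6 (q = Add(6, Mul(0, 1)) = Add(6, 0) = 6)
Mul(Mul(q, -46), 9) = Mul(Mul(6, -46), 9) = Mul(-276, 9) = -2484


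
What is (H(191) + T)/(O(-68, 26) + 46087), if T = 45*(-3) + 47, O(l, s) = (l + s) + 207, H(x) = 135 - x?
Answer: -36/11563 ≈ -0.0031134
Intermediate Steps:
O(l, s) = 207 + l + s
T = -88 (T = -135 + 47 = -88)
(H(191) + T)/(O(-68, 26) + 46087) = ((135 - 1*191) - 88)/((207 - 68 + 26) + 46087) = ((135 - 191) - 88)/(165 + 46087) = (-56 - 88)/46252 = -144*1/46252 = -36/11563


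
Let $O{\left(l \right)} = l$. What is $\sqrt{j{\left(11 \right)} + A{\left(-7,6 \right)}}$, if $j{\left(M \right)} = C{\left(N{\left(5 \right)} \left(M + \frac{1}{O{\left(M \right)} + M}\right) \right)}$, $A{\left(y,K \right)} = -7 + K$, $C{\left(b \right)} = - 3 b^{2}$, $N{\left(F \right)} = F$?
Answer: $\frac{7 i \sqrt{90391}}{22} \approx 95.662 i$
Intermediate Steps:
$j{\left(M \right)} = - 3 \left(5 M + \frac{5}{2 M}\right)^{2}$ ($j{\left(M \right)} = - 3 \left(5 \left(M + \frac{1}{M + M}\right)\right)^{2} = - 3 \left(5 \left(M + \frac{1}{2 M}\right)\right)^{2} = - 3 \left(5 M + \frac{5}{2 M}\right)^{2}$)
$\sqrt{j{\left(11 \right)} + A{\left(-7,6 \right)}} = \sqrt{- \frac{75 \left(1 + 2 \cdot 11^{2}\right)^{2}}{4 \cdot 121} + \left(-7 + 6\right)} = \sqrt{\left(- \frac{75}{4}\right) \frac{1}{121} \left(1 + 2 \cdot 121\right)^{2} - 1} = \sqrt{\left(- \frac{75}{4}\right) \frac{1}{121} \left(1 + 242\right)^{2} - 1} = \sqrt{\left(- \frac{75}{4}\right) \frac{1}{121} \cdot 243^{2} - 1} = \sqrt{\left(- \frac{75}{4}\right) \frac{1}{121} \cdot 59049 - 1} = \sqrt{- \frac{4428675}{484} - 1} = \sqrt{- \frac{4429159}{484}} = \frac{7 i \sqrt{90391}}{22}$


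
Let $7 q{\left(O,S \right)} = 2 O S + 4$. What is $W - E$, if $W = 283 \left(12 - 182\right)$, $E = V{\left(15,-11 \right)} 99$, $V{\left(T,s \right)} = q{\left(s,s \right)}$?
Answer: $- \frac{361124}{7} \approx -51589.0$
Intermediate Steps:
$q{\left(O,S \right)} = \frac{4}{7} + \frac{2 O S}{7}$ ($q{\left(O,S \right)} = \frac{2 O S + 4}{7} = \frac{4 + 2 O S}{7} = \frac{4}{7} + \frac{2 O S}{7}$)
$V{\left(T,s \right)} = \frac{4}{7} + \frac{2 s^{2}}{7}$ ($V{\left(T,s \right)} = \frac{4}{7} + \frac{2 s s}{7} = \frac{4}{7} + \frac{2 s^{2}}{7}$)
$E = \frac{24354}{7}$ ($E = \left(\frac{4}{7} + \frac{2 \left(-11\right)^{2}}{7}\right) 99 = \left(\frac{4}{7} + \frac{2}{7} \cdot 121\right) 99 = \left(\frac{4}{7} + \frac{242}{7}\right) 99 = \frac{246}{7} \cdot 99 = \frac{24354}{7} \approx 3479.1$)
$W = -48110$ ($W = 283 \left(-170\right) = -48110$)
$W - E = -48110 - \frac{24354}{7} = - \frac{361124}{7}$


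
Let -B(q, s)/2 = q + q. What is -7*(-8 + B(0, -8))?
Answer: 56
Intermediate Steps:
B(q, s) = -4*q (B(q, s) = -2*(q + q) = -4*q)
-7*(-8 + B(0, -8)) = -7*(-8 - 4*0) = -7*(-8 + 0) = -7*(-8) = 56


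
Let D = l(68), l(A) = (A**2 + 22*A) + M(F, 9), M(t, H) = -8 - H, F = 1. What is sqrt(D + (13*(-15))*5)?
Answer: 2*sqrt(1282) ≈ 71.610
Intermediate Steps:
l(A) = -17 + A**2 + 22*A (l(A) = (A**2 + 22*A) + (-8 - 1*9) = (A**2 + 22*A) + (-8 - 9) = (A**2 + 22*A) - 17 = -17 + A**2 + 22*A)
D = 6103 (D = -17 + 68**2 + 22*68 = -17 + 4624 + 1496 = 6103)
sqrt(D + (13*(-15))*5) = sqrt(6103 + (13*(-15))*5) = sqrt(6103 - 195*5) = sqrt(6103 - 975) = sqrt(5128) = 2*sqrt(1282)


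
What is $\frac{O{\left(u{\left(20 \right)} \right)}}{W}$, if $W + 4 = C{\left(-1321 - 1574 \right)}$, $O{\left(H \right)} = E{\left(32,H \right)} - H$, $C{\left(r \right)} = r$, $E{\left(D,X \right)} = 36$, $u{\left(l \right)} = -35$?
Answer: $- \frac{71}{2899} \approx -0.024491$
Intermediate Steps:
$O{\left(H \right)} = 36 - H$
$W = -2899$ ($W = -4 - 2895 = -2899$)
$\frac{O{\left(u{\left(20 \right)} \right)}}{W} = \frac{36 - -35}{-2899} = \left(36 + 35\right) \left(- \frac{1}{2899}\right) = 71 \left(- \frac{1}{2899}\right) = - \frac{71}{2899}$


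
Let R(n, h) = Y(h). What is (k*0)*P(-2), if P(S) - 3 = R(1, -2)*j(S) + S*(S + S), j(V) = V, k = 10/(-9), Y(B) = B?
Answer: 0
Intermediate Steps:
k = -10/9 (k = 10*(-1/9) = -10/9 ≈ -1.1111)
R(n, h) = h
P(S) = 3 - 2*S + 2*S**2 (P(S) = 3 + (-2*S + S*(S + S)) = 3 + (-2*S + S*(2*S)) = 3 + (-2*S + 2*S**2) = 3 - 2*S + 2*S**2)
(k*0)*P(-2) = (-10/9*0)*(3 - 2*(-2) + 2*(-2)**2) = 0*(3 + 4 + 2*4) = 0*(3 + 4 + 8) = 0*15 = 0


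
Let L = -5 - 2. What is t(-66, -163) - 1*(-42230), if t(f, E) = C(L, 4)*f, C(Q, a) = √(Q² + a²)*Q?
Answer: 42230 + 462*√65 ≈ 45955.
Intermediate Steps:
L = -7
C(Q, a) = Q*√(Q² + a²)
t(f, E) = -7*f*√65 (t(f, E) = (-7*√((-7)² + 4²))*f = (-7*√(49 + 16))*f = (-7*√65)*f = -7*f*√65)
t(-66, -163) - 1*(-42230) = -7*(-66)*√65 - 1*(-42230) = 462*√65 + 42230 = 42230 + 462*√65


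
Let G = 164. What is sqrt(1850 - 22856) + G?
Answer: 164 + 3*I*sqrt(2334) ≈ 164.0 + 144.93*I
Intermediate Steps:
sqrt(1850 - 22856) + G = sqrt(1850 - 22856) + 164 = sqrt(-21006) + 164 = 3*I*sqrt(2334) + 164 = 164 + 3*I*sqrt(2334)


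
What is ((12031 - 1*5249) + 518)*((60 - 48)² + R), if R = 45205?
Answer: 331047700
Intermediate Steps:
((12031 - 1*5249) + 518)*((60 - 48)² + R) = ((12031 - 1*5249) + 518)*((60 - 48)² + 45205) = ((12031 - 5249) + 518)*(12² + 45205) = (6782 + 518)*(144 + 45205) = 7300*45349 = 331047700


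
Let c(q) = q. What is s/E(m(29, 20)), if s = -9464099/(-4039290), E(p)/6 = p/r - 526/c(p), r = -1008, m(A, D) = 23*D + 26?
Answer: -1192476474/4777358045 ≈ -0.24961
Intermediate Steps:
m(A, D) = 26 + 23*D
E(p) = -3156/p - p/168 (E(p) = 6*(p/(-1008) - 526/p) = 6*(p*(-1/1008) - 526/p) = 6*(-p/1008 - 526/p) = 6*(-526/p - p/1008) = -3156/p - p/168)
s = 9464099/4039290 (s = -9464099*(-1/4039290) = 9464099/4039290 ≈ 2.3430)
s/E(m(29, 20)) = 9464099/(4039290*(-3156/(26 + 23*20) - (26 + 23*20)/168)) = 9464099/(4039290*(-3156/(26 + 460) - (26 + 460)/168)) = 9464099/(4039290*(-3156/486 - 1/168*486)) = 9464099/(4039290*(-3156*1/486 - 81/28)) = 9464099/(4039290*(-526/81 - 81/28)) = 9464099/(4039290*(-21289/2268)) = (9464099/4039290)*(-2268/21289) = -1192476474/4777358045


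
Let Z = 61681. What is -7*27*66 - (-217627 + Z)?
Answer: 143472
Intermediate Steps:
-7*27*66 - (-217627 + Z) = -7*27*66 - (-217627 + 61681) = -189*66 - 1*(-155946) = -12474 + 155946 = 143472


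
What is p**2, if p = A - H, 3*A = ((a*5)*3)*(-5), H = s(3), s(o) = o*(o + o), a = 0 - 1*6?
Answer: 17424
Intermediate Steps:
a = -6 (a = 0 - 6 = -6)
s(o) = 2*o**2 (s(o) = o*(2*o) = 2*o**2)
H = 18 (H = 2*3**2 = 2*9 = 18)
A = 150 (A = ((-6*5*3)*(-5))/3 = (-30*3*(-5))/3 = (-90*(-5))/3 = (1/3)*450 = 150)
p = 132 (p = 150 - 1*18 = 150 - 18 = 132)
p**2 = 132**2 = 17424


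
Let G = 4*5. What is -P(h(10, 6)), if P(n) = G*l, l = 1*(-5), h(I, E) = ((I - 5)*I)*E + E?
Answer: 100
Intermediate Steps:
G = 20
h(I, E) = E + E*I*(-5 + I) (h(I, E) = ((-5 + I)*I)*E + E = (I*(-5 + I))*E + E = E*I*(-5 + I) + E = E + E*I*(-5 + I))
l = -5
P(n) = -100 (P(n) = 20*(-5) = -100)
-P(h(10, 6)) = -1*(-100) = 100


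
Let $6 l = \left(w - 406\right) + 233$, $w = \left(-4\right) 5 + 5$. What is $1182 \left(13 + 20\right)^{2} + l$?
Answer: $\frac{3861500}{3} \approx 1.2872 \cdot 10^{6}$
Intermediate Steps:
$w = -15$ ($w = -20 + 5 = -15$)
$l = - \frac{94}{3}$ ($l = \frac{\left(-15 - 406\right) + 233}{6} = \frac{-421 + 233}{6} = \frac{1}{6} \left(-188\right) = - \frac{94}{3} \approx -31.333$)
$1182 \left(13 + 20\right)^{2} + l = 1182 \left(13 + 20\right)^{2} - \frac{94}{3} = 1182 \cdot 33^{2} - \frac{94}{3} = 1182 \cdot 1089 - \frac{94}{3} = 1287198 - \frac{94}{3} = \frac{3861500}{3}$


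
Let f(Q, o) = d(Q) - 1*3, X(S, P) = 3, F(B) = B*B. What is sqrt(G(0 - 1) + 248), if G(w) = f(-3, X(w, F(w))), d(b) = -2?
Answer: 9*sqrt(3) ≈ 15.588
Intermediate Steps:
F(B) = B**2
f(Q, o) = -5 (f(Q, o) = -2 - 1*3 = -2 - 3 = -5)
G(w) = -5
sqrt(G(0 - 1) + 248) = sqrt(-5 + 248) = sqrt(243) = 9*sqrt(3)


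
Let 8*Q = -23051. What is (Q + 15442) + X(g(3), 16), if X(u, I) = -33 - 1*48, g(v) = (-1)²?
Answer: 99837/8 ≈ 12480.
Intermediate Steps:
Q = -23051/8 (Q = (⅛)*(-23051) = -23051/8 ≈ -2881.4)
g(v) = 1
X(u, I) = -81 (X(u, I) = -33 - 48 = -81)
(Q + 15442) + X(g(3), 16) = (-23051/8 + 15442) - 81 = 100485/8 - 81 = 99837/8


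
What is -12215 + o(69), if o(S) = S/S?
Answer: -12214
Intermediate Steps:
o(S) = 1
-12215 + o(69) = -12215 + 1 = -12214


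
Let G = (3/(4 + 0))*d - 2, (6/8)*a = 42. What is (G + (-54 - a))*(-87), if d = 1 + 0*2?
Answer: 38715/4 ≈ 9678.8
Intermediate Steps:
a = 56 (a = (4/3)*42 = 56)
d = 1 (d = 1 + 0 = 1)
G = -5/4 (G = (3/(4 + 0))*1 - 2 = (3/4)*1 - 2 = 3/4 - 2 = -5/4 ≈ -1.2500)
(G + (-54 - a))*(-87) = (-5/4 + (-54 - 1*56))*(-87) = (-5/4 + (-54 - 56))*(-87) = (-5/4 - 110)*(-87) = -445/4*(-87) = 38715/4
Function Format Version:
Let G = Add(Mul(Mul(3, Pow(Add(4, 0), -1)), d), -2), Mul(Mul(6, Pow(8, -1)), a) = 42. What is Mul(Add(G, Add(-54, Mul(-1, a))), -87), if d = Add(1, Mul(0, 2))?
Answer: Rational(38715, 4) ≈ 9678.8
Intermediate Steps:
a = 56 (a = Mul(Rational(4, 3), 42) = 56)
d = 1 (d = Add(1, 0) = 1)
G = Rational(-5, 4) (G = Add(Mul(Mul(3, Pow(Add(4, 0), -1)), 1), -2) = Add(Mul(Mul(3, Pow(4, -1)), 1), -2) = Add(Mul(Mul(3, Rational(1, 4)), 1), -2) = Add(Mul(Rational(3, 4), 1), -2) = Add(Rational(3, 4), -2) = Rational(-5, 4) ≈ -1.2500)
Mul(Add(G, Add(-54, Mul(-1, a))), -87) = Mul(Add(Rational(-5, 4), Add(-54, Mul(-1, 56))), -87) = Mul(Add(Rational(-5, 4), Add(-54, -56)), -87) = Mul(Add(Rational(-5, 4), -110), -87) = Mul(Rational(-445, 4), -87) = Rational(38715, 4)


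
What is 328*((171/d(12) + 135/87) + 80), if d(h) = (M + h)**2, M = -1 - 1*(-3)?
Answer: 38416918/1421 ≈ 27035.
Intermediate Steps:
M = 2 (M = -1 + 3 = 2)
d(h) = (2 + h)**2
328*((171/d(12) + 135/87) + 80) = 328*((171/((2 + 12)**2) + 135/87) + 80) = 328*((171/(14**2) + 135*(1/87)) + 80) = 328*((171/196 + 45/29) + 80) = 328*(13779/5684 + 80) = 328*(468499/5684) = 38416918/1421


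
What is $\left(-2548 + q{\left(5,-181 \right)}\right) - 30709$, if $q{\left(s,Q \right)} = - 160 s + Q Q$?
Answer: $-1296$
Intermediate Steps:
$q{\left(s,Q \right)} = Q^{2} - 160 s$ ($q{\left(s,Q \right)} = - 160 s + Q^{2} = Q^{2} - 160 s$)
$\left(-2548 + q{\left(5,-181 \right)}\right) - 30709 = \left(-2548 + \left(\left(-181\right)^{2} - 800\right)\right) - 30709 = \left(-2548 + \left(32761 - 800\right)\right) - 30709 = \left(-2548 + 31961\right) - 30709 = 29413 - 30709 = -1296$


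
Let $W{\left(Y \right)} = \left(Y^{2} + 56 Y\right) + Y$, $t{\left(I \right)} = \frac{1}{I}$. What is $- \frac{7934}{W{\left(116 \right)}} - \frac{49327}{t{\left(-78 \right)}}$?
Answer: $\frac{38605871237}{10034} \approx 3.8475 \cdot 10^{6}$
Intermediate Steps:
$W{\left(Y \right)} = Y^{2} + 57 Y$
$- \frac{7934}{W{\left(116 \right)}} - \frac{49327}{t{\left(-78 \right)}} = - \frac{7934}{116 \left(57 + 116\right)} - \frac{49327}{\frac{1}{-78}} = - \frac{7934}{116 \cdot 173} - \frac{49327}{- \frac{1}{78}} = - \frac{7934}{20068} - -3847506 = \left(-7934\right) \frac{1}{20068} + 3847506 = - \frac{3967}{10034} + 3847506 = \frac{38605871237}{10034}$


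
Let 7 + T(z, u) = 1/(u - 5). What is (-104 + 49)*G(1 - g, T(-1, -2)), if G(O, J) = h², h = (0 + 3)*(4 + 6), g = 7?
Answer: -49500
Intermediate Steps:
h = 30 (h = 3*10 = 30)
T(z, u) = -7 + 1/(-5 + u) (T(z, u) = -7 + 1/(u - 5) = -7 + 1/(-5 + u))
G(O, J) = 900 (G(O, J) = 30² = 900)
(-104 + 49)*G(1 - g, T(-1, -2)) = (-104 + 49)*900 = -55*900 = -49500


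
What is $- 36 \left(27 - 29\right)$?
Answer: $72$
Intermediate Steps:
$- 36 \left(27 - 29\right) = \left(-36\right) \left(-2\right) = 72$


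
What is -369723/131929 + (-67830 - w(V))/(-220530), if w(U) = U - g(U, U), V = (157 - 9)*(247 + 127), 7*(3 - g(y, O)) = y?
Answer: -12848182351/5818860474 ≈ -2.2080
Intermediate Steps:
g(y, O) = 3 - y/7
V = 55352 (V = 148*374 = 55352)
w(U) = -3 + 8*U/7 (w(U) = U - (3 - U/7) = U + (-3 + U/7) = -3 + 8*U/7)
-369723/131929 + (-67830 - w(V))/(-220530) = -369723/131929 + (-67830 - (-3 + (8/7)*55352))/(-220530) = -369723*1/131929 + (-67830 - (-3 + 442816/7))*(-1/220530) = -369723/131929 + (-67830 - 1*442795/7)*(-1/220530) = -369723/131929 + (-67830 - 442795/7)*(-1/220530) = -369723/131929 - 917605/7*(-1/220530) = -369723/131929 + 183521/308742 = -12848182351/5818860474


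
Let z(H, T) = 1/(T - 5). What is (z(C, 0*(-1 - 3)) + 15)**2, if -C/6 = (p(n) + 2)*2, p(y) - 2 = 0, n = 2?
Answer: 5476/25 ≈ 219.04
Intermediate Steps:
p(y) = 2 (p(y) = 2 + 0 = 2)
C = -48 (C = -6*(2 + 2)*2 = -24*2 = -6*8 = -48)
z(H, T) = 1/(-5 + T)
(z(C, 0*(-1 - 3)) + 15)**2 = (1/(-5 + 0*(-1 - 3)) + 15)**2 = (1/(-5 + 0*(-4)) + 15)**2 = (1/(-5 + 0) + 15)**2 = (1/(-5) + 15)**2 = (-1/5 + 15)**2 = (74/5)**2 = 5476/25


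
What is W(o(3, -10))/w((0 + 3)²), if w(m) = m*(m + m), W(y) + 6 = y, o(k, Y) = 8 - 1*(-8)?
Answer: 5/81 ≈ 0.061728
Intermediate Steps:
o(k, Y) = 16 (o(k, Y) = 8 + 8 = 16)
W(y) = -6 + y
w(m) = 2*m² (w(m) = m*(2*m) = 2*m²)
W(o(3, -10))/w((0 + 3)²) = (-6 + 16)/((2*((0 + 3)²)²)) = 10/((2*(3²)²)) = 10/((2*9²)) = 10/((2*81)) = 10/162 = 10*(1/162) = 5/81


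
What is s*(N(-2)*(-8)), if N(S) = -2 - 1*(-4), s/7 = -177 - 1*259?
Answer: 48832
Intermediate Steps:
s = -3052 (s = 7*(-177 - 1*259) = 7*(-177 - 259) = 7*(-436) = -3052)
N(S) = 2 (N(S) = -2 + 4 = 2)
s*(N(-2)*(-8)) = -6104*(-8) = -3052*(-16) = 48832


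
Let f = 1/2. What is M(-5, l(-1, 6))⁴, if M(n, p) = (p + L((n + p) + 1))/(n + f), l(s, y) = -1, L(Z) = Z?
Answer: 256/81 ≈ 3.1605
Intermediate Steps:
f = ½ ≈ 0.50000
M(n, p) = (1 + n + 2*p)/(½ + n) (M(n, p) = (p + ((n + p) + 1))/(n + ½) = (p + (1 + n + p))/(½ + n) = (1 + n + 2*p)/(½ + n))
M(-5, l(-1, 6))⁴ = (2*(1 - 5 + 2*(-1))/(1 + 2*(-5)))⁴ = (2*(1 - 5 - 2)/(1 - 10))⁴ = (2*(-6)/(-9))⁴ = (2*(-⅑)*(-6))⁴ = (4/3)⁴ = 256/81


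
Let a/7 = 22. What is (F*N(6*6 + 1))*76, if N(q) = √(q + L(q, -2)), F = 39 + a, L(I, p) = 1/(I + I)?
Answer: 7334*√202686/37 ≈ 89238.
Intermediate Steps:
a = 154 (a = 7*22 = 154)
L(I, p) = 1/(2*I)
F = 193 (F = 39 + 154 = 193)
N(q) = √(q + 1/(2*q))
(F*N(6*6 + 1))*76 = (193*(√(2/(6*6 + 1) + 4*(6*6 + 1))/2))*76 = (193*(√(2/(36 + 1) + 4*(36 + 1))/2))*76 = (193*(√(2/37 + 4*37)/2))*76 = (193*(√(2*(1/37) + 148)/2))*76 = (193*(√(2/37 + 148)/2))*76 = (193*(√(5478/37)/2))*76 = (193*((√202686/37)/2))*76 = (193*(√202686/74))*76 = (193*√202686/74)*76 = 7334*√202686/37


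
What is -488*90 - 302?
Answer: -44222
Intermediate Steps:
-488*90 - 302 = -43920 - 302 = -44222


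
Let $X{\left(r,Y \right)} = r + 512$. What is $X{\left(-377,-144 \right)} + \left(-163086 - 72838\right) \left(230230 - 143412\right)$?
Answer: $-20482449697$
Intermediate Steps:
$X{\left(r,Y \right)} = 512 + r$
$X{\left(-377,-144 \right)} + \left(-163086 - 72838\right) \left(230230 - 143412\right) = \left(512 - 377\right) + \left(-163086 - 72838\right) \left(230230 - 143412\right) = 135 - 20482449832 = -20482449697$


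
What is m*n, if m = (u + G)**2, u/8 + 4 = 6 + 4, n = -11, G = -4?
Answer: -21296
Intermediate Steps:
u = 48 (u = -32 + 8*(6 + 4) = -32 + 8*10 = -32 + 80 = 48)
m = 1936 (m = (48 - 4)**2 = 44**2 = 1936)
m*n = 1936*(-11) = -21296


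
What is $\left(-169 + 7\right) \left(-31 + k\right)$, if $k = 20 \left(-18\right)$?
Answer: $63342$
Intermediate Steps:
$k = -360$
$\left(-169 + 7\right) \left(-31 + k\right) = \left(-169 + 7\right) \left(-31 - 360\right) = \left(-162\right) \left(-391\right) = 63342$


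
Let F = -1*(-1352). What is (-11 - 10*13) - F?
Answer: -1493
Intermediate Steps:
F = 1352
(-11 - 10*13) - F = (-11 - 10*13) - 1*1352 = (-11 - 130) - 1352 = -141 - 1352 = -1493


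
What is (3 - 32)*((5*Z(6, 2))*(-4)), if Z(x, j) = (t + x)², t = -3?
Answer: 5220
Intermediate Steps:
Z(x, j) = (-3 + x)²
(3 - 32)*((5*Z(6, 2))*(-4)) = (3 - 32)*((5*(-3 + 6)²)*(-4)) = -29*5*3²*(-4) = -29*5*9*(-4) = -1305*(-4) = -29*(-180) = 5220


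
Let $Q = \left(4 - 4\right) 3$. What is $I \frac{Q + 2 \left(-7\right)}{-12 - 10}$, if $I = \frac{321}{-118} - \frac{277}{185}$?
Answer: $- \frac{644497}{240130} \approx -2.6839$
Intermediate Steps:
$Q = 0$ ($Q = 0 \cdot 3 = 0$)
$I = - \frac{92071}{21830}$ ($I = 321 \left(- \frac{1}{118}\right) - \frac{277}{185} = - \frac{321}{118} - \frac{277}{185} = - \frac{92071}{21830} \approx -4.2176$)
$I \frac{Q + 2 \left(-7\right)}{-12 - 10} = - \frac{92071 \frac{0 + 2 \left(-7\right)}{-12 - 10}}{21830} = - \frac{92071 \frac{0 - 14}{-22}}{21830} = - \frac{92071 \left(\left(-14\right) \left(- \frac{1}{22}\right)\right)}{21830} = \left(- \frac{92071}{21830}\right) \frac{7}{11} = - \frac{644497}{240130}$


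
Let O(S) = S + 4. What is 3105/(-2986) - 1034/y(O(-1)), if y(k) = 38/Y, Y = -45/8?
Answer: 34498665/226936 ≈ 152.02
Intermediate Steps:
Y = -45/8 (Y = -45*⅛ = -45/8 ≈ -5.6250)
O(S) = 4 + S
y(k) = -304/45 (y(k) = 38/(-45/8) = 38*(-8/45) = -304/45)
3105/(-2986) - 1034/y(O(-1)) = 3105/(-2986) - 1034/(-304/45) = 3105*(-1/2986) - 1034*(-45/304) = -3105/2986 + 23265/152 = 34498665/226936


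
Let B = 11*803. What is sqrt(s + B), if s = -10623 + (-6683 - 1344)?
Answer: I*sqrt(9817) ≈ 99.081*I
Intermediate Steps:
B = 8833
s = -18650 (s = -10623 - 8027 = -18650)
sqrt(s + B) = sqrt(-18650 + 8833) = sqrt(-9817) = I*sqrt(9817)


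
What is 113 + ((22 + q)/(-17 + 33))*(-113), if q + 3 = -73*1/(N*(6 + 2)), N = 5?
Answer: -5311/640 ≈ -8.2984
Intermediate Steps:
q = -193/40 (q = -3 - 73*1/(5*(6 + 2)) = -3 - 73/(8*5) = -3 - 73/40 = -193/40 ≈ -4.8250)
113 + ((22 + q)/(-17 + 33))*(-113) = 113 + ((22 - 193/40)/(-17 + 33))*(-113) = 113 + ((687/40)/16)*(-113) = 113 + ((687/40)*(1/16))*(-113) = 113 + (687/640)*(-113) = 113 - 77631/640 = -5311/640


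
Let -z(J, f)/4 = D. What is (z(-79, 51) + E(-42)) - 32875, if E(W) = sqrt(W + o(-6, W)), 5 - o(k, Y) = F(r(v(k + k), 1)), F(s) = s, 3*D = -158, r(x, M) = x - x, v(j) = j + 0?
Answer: -97993/3 + I*sqrt(37) ≈ -32664.0 + 6.0828*I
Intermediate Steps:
v(j) = j
r(x, M) = 0
D = -158/3 (D = (1/3)*(-158) = -158/3 ≈ -52.667)
o(k, Y) = 5 (o(k, Y) = 5 - 1*0 = 5 + 0 = 5)
z(J, f) = 632/3 (z(J, f) = -4*(-158/3) = 632/3)
E(W) = sqrt(5 + W) (E(W) = sqrt(W + 5) = sqrt(5 + W))
(z(-79, 51) + E(-42)) - 32875 = (632/3 + sqrt(5 - 42)) - 32875 = (632/3 + sqrt(-37)) - 32875 = (632/3 + I*sqrt(37)) - 32875 = -97993/3 + I*sqrt(37)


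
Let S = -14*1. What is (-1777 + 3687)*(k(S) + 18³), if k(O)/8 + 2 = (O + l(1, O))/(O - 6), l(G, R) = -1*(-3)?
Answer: 11116964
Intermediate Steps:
l(G, R) = 3
S = -14
k(O) = -16 + 8*(3 + O)/(-6 + O) (k(O) = -16 + 8*((O + 3)/(O - 6)) = -16 + 8*((3 + O)/(-6 + O)) = -16 + 8*(3 + O)/(-6 + O))
(-1777 + 3687)*(k(S) + 18³) = (-1777 + 3687)*(8*(15 - 1*(-14))/(-6 - 14) + 18³) = 1910*(8*(15 + 14)/(-20) + 5832) = 1910*(8*(-1/20)*29 + 5832) = 1910*(-58/5 + 5832) = 1910*(29102/5) = 11116964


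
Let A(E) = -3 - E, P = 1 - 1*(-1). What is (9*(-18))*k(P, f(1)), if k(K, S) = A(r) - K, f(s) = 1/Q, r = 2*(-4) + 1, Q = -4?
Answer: -324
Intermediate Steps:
P = 2 (P = 1 + 1 = 2)
r = -7 (r = -8 + 1 = -7)
f(s) = -1/4 (f(s) = 1/(-4) = -1/4)
k(K, S) = 4 - K (k(K, S) = (-3 - 1*(-7)) - K = (-3 + 7) - K = 4 - K)
(9*(-18))*k(P, f(1)) = (9*(-18))*(4 - 1*2) = -162*(4 - 2) = -162*2 = -324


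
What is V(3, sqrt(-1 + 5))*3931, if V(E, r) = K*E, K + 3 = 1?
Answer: -23586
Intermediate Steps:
K = -2 (K = -3 + 1 = -2)
V(E, r) = -2*E
V(3, sqrt(-1 + 5))*3931 = -2*3*3931 = -6*3931 = -23586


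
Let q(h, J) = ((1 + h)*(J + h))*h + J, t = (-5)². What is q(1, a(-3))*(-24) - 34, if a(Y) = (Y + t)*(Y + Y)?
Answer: 9422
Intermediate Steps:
t = 25
a(Y) = 2*Y*(25 + Y) (a(Y) = (Y + 25)*(Y + Y) = (25 + Y)*(2*Y) = 2*Y*(25 + Y))
q(h, J) = J + h*(1 + h)*(J + h) (q(h, J) = h*(1 + h)*(J + h) + J = J + h*(1 + h)*(J + h))
q(1, a(-3))*(-24) - 34 = (2*(-3)*(25 - 3) + 1² + 1³ + (2*(-3)*(25 - 3))*1 + (2*(-3)*(25 - 3))*1²)*(-24) - 34 = (2*(-3)*22 + 1 + 1 + (2*(-3)*22)*1 + (2*(-3)*22)*1)*(-24) - 34 = (-132 + 1 + 1 - 132*1 - 132*1)*(-24) - 34 = (-132 + 1 + 1 - 132 - 132)*(-24) - 34 = -394*(-24) - 34 = 9456 - 34 = 9422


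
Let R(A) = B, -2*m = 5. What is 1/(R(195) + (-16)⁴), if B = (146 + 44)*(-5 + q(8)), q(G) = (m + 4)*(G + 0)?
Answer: 1/66866 ≈ 1.4955e-5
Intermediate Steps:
m = -5/2 (m = -½*5 = -5/2 ≈ -2.5000)
q(G) = 3*G/2 (q(G) = (-5/2 + 4)*(G + 0) = 3*G/2)
B = 1330 (B = (146 + 44)*(-5 + (3/2)*8) = 190*(-5 + 12) = 190*7 = 1330)
R(A) = 1330
1/(R(195) + (-16)⁴) = 1/(1330 + (-16)⁴) = 1/(1330 + 65536) = 1/66866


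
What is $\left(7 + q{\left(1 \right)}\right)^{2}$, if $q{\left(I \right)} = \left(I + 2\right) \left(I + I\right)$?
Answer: $169$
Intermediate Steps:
$q{\left(I \right)} = 2 I \left(2 + I\right)$ ($q{\left(I \right)} = \left(2 + I\right) 2 I = 2 I \left(2 + I\right)$)
$\left(7 + q{\left(1 \right)}\right)^{2} = \left(7 + 2 \cdot 1 \left(2 + 1\right)\right)^{2} = \left(7 + 2 \cdot 1 \cdot 3\right)^{2} = \left(7 + 6\right)^{2} = 13^{2} = 169$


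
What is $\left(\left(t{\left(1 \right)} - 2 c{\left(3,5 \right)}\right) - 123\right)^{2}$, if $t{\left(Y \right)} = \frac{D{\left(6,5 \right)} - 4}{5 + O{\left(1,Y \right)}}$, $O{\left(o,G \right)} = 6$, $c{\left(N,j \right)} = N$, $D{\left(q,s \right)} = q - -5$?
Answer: $\frac{1993744}{121} \approx 16477.0$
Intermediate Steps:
$D{\left(q,s \right)} = 5 + q$ ($D{\left(q,s \right)} = q + 5 = 5 + q$)
$t{\left(Y \right)} = \frac{7}{11}$ ($t{\left(Y \right)} = \frac{\left(5 + 6\right) - 4}{5 + 6} = \frac{11 - 4}{11} = 7 \cdot \frac{1}{11} = \frac{7}{11}$)
$\left(\left(t{\left(1 \right)} - 2 c{\left(3,5 \right)}\right) - 123\right)^{2} = \left(\left(\frac{7}{11} - 6\right) - 123\right)^{2} = \left(- \frac{59}{11} - 123\right)^{2} = \left(- \frac{1412}{11}\right)^{2} = \frac{1993744}{121}$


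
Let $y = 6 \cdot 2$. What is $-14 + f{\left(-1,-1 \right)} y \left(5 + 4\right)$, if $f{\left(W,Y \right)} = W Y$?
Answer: $94$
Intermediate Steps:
$y = 12$
$-14 + f{\left(-1,-1 \right)} y \left(5 + 4\right) = -14 + \left(-1\right) \left(-1\right) 12 \left(5 + 4\right) = -14 + 1 \cdot 12 \cdot 9 = -14 + 1 \cdot 108 = -14 + 108 = 94$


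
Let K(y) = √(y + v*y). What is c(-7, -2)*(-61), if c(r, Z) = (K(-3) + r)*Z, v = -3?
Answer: -854 + 122*√6 ≈ -555.16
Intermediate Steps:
K(y) = √2*√(-y) (K(y) = √(y - 3*y) = √(-2*y) = √2*√(-y))
c(r, Z) = Z*(r + √6) (c(r, Z) = (√2*√(-1*(-3)) + r)*Z = (√2*√3 + r)*Z = (√6 + r)*Z = (r + √6)*Z = Z*(r + √6))
c(-7, -2)*(-61) = -2*(-7 + √6)*(-61) = (14 - 2*√6)*(-61) = -854 + 122*√6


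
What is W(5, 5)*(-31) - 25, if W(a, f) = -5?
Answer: 130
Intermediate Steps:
W(5, 5)*(-31) - 25 = -5*(-31) - 25 = 155 - 25 = 130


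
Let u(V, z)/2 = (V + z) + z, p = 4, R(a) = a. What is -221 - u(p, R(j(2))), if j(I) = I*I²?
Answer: -261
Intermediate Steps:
j(I) = I³
u(V, z) = 2*V + 4*z (u(V, z) = 2*((V + z) + z) = 2*(V + 2*z) = 2*V + 4*z)
-221 - u(p, R(j(2))) = -221 - (2*4 + 4*2³) = -221 - (8 + 4*8) = -221 - (8 + 32) = -221 - 1*40 = -221 - 40 = -261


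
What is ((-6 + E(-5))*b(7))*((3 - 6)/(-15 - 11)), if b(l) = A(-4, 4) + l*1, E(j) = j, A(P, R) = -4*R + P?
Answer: 33/2 ≈ 16.500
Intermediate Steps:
A(P, R) = P - 4*R
b(l) = -20 + l (b(l) = (-4 - 4*4) + l*1 = (-4 - 16) + l = -20 + l)
((-6 + E(-5))*b(7))*((3 - 6)/(-15 - 11)) = ((-6 - 5)*(-20 + 7))*((3 - 6)/(-15 - 11)) = (-11*(-13))*(-3/(-26)) = 143*(-3*(-1/26)) = 143*(3/26) = 33/2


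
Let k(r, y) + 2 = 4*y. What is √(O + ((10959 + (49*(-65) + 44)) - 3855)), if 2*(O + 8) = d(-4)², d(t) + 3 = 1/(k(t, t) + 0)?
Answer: √5131730/36 ≈ 62.926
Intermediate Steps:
k(r, y) = -2 + 4*y
d(t) = -3 + 1/(-2 + 4*t) (d(t) = -3 + 1/((-2 + 4*t) + 0) = -3 + 1/(-2 + 4*t))
O = -2159/648 (O = -8 + ((7 - 12*(-4))/(2*(-1 + 2*(-4))))²/2 = -8 + ((7 + 48)/(2*(-1 - 8)))²/2 = -8 + ((½)*55/(-9))²/2 = -8 + ((½)*(-⅑)*55)²/2 = -8 + (-55/18)²/2 = -8 + (½)*(3025/324) = -8 + 3025/648 = -2159/648 ≈ -3.3318)
√(O + ((10959 + (49*(-65) + 44)) - 3855)) = √(-2159/648 + ((10959 + (49*(-65) + 44)) - 3855)) = √(-2159/648 + ((10959 + (-3185 + 44)) - 3855)) = √(-2159/648 + ((10959 - 3141) - 3855)) = √(-2159/648 + (7818 - 3855)) = √(-2159/648 + 3963) = √(2565865/648) = √5131730/36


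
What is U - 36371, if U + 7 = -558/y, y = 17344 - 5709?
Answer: -423258588/11635 ≈ -36378.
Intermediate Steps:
y = 11635
U = -82003/11635 (U = -7 - 558/11635 = -82003/11635 ≈ -7.0480)
U - 36371 = -82003/11635 - 36371 = -423258588/11635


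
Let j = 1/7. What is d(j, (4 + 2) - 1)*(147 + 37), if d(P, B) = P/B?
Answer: 184/35 ≈ 5.2571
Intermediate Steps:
j = ⅐ (j = 1*(⅐) = ⅐ ≈ 0.14286)
d(j, (4 + 2) - 1)*(147 + 37) = (1/(7*((4 + 2) - 1)))*(147 + 37) = (1/(7*(6 - 1)))*184 = ((⅐)/5)*184 = ((⅐)*(⅕))*184 = (1/35)*184 = 184/35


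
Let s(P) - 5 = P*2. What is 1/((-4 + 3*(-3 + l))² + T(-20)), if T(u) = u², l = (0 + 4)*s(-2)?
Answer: 1/401 ≈ 0.0024938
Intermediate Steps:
s(P) = 5 + 2*P (s(P) = 5 + P*2 = 5 + 2*P)
l = 4 (l = (0 + 4)*(5 + 2*(-2)) = 4*(5 - 4) = 4*1 = 4)
1/((-4 + 3*(-3 + l))² + T(-20)) = 1/((-4 + 3*(-3 + 4))² + (-20)²) = 1/((-4 + 3*1)² + 400) = 1/((-4 + 3)² + 400) = 1/((-1)² + 400) = 1/(1 + 400) = 1/401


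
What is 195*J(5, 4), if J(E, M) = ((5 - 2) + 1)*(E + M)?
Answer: 7020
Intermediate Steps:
J(E, M) = 4*E + 4*M (J(E, M) = (3 + 1)*(E + M) = 4*(E + M) = 4*E + 4*M)
195*J(5, 4) = 195*(4*5 + 4*4) = 195*(20 + 16) = 195*36 = 7020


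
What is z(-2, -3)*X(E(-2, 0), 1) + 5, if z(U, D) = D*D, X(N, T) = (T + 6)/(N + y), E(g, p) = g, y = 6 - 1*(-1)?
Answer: 88/5 ≈ 17.600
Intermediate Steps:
y = 7 (y = 6 + 1 = 7)
X(N, T) = (6 + T)/(7 + N) (X(N, T) = (T + 6)/(N + 7) = (6 + T)/(7 + N))
z(U, D) = D²
z(-2, -3)*X(E(-2, 0), 1) + 5 = (-3)²*((6 + 1)/(7 - 2)) + 5 = 9*(7/5) + 5 = 63/5 + 5 = 88/5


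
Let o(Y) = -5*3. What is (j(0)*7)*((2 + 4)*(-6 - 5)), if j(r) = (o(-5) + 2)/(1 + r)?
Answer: 6006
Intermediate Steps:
o(Y) = -15
j(r) = -13/(1 + r) (j(r) = (-15 + 2)/(1 + r) = -13/(1 + r))
(j(0)*7)*((2 + 4)*(-6 - 5)) = (-13/(1 + 0)*7)*((2 + 4)*(-6 - 5)) = (-13/1*7)*(6*(-11)) = (-13*1*7)*(-66) = -13*7*(-66) = -91*(-66) = 6006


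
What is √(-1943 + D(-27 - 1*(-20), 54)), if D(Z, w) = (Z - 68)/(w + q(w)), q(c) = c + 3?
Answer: 2*I*√665223/37 ≈ 44.087*I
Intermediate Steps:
q(c) = 3 + c
D(Z, w) = (-68 + Z)/(3 + 2*w) (D(Z, w) = (Z - 68)/(w + (3 + w)) = (-68 + Z)/(3 + 2*w))
√(-1943 + D(-27 - 1*(-20), 54)) = √(-1943 + (-68 + (-27 - 1*(-20)))/(3 + 2*54)) = √(-1943 + (-68 + (-27 + 20))/(3 + 108)) = √(-1943 + (-68 - 7)/111) = √(-1943 + (1/111)*(-75)) = √(-1943 - 25/37) = √(-71916/37) = 2*I*√665223/37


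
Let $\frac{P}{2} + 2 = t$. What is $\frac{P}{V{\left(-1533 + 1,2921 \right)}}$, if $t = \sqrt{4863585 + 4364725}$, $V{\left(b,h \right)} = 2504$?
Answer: $- \frac{1}{626} + \frac{\sqrt{9228310}}{1252} \approx 2.4248$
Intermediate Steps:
$t = \sqrt{9228310} \approx 3037.8$
$P = -4 + 2 \sqrt{9228310} \approx 6071.6$
$\frac{P}{V{\left(-1533 + 1,2921 \right)}} = \frac{-4 + 2 \sqrt{9228310}}{2504} = \left(-4 + 2 \sqrt{9228310}\right) \frac{1}{2504} = - \frac{1}{626} + \frac{\sqrt{9228310}}{1252}$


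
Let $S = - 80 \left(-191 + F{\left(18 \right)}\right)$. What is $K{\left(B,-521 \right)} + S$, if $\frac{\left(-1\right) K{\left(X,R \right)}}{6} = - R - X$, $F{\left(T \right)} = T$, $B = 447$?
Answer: $13396$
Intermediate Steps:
$S = 13840$ ($S = - 80 \left(-191 + 18\right) = \left(-80\right) \left(-173\right) = 13840$)
$K{\left(X,R \right)} = 6 R + 6 X$ ($K{\left(X,R \right)} = - 6 \left(- R - X\right) = 6 R + 6 X$)
$K{\left(B,-521 \right)} + S = \left(6 \left(-521\right) + 6 \cdot 447\right) + 13840 = \left(-3126 + 2682\right) + 13840 = -444 + 13840 = 13396$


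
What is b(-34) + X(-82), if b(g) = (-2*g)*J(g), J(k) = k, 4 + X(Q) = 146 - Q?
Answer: -2088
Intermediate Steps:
X(Q) = 142 - Q (X(Q) = -4 + (146 - Q) = 142 - Q)
b(g) = -2*g**2 (b(g) = (-2*g)*g = -2*g**2)
b(-34) + X(-82) = -2*(-34)**2 + (142 - 1*(-82)) = -2*1156 + (142 + 82) = -2312 + 224 = -2088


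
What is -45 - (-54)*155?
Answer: 8325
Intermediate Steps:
-45 - (-54)*155 = -45 - 54*(-155) = -45 + 8370 = 8325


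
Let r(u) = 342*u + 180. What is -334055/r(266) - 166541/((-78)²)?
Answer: -478137107/15404688 ≈ -31.038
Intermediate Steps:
r(u) = 180 + 342*u
-334055/r(266) - 166541/((-78)²) = -334055/(180 + 342*266) - 166541/((-78)²) = -334055/(180 + 90972) - 166541/6084 = -334055/91152 - 166541*1/6084 = -334055*1/91152 - 166541/6084 = -334055/91152 - 166541/6084 = -478137107/15404688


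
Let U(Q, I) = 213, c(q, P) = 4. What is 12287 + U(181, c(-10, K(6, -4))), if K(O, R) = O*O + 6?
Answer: 12500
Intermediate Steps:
K(O, R) = 6 + O² (K(O, R) = O² + 6 = 6 + O²)
12287 + U(181, c(-10, K(6, -4))) = 12287 + 213 = 12500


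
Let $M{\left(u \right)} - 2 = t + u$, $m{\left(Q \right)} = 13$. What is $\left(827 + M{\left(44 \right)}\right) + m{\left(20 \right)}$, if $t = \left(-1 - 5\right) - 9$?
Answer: $871$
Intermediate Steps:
$t = -15$ ($t = -6 - 9 = -15$)
$M{\left(u \right)} = -13 + u$ ($M{\left(u \right)} = 2 + \left(-15 + u\right) = -13 + u$)
$\left(827 + M{\left(44 \right)}\right) + m{\left(20 \right)} = \left(827 + \left(-13 + 44\right)\right) + 13 = \left(827 + 31\right) + 13 = 858 + 13 = 871$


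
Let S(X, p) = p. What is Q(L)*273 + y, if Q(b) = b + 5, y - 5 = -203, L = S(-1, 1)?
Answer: 1440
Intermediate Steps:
L = 1
y = -198 (y = 5 - 203 = -198)
Q(b) = 5 + b
Q(L)*273 + y = (5 + 1)*273 - 198 = 6*273 - 198 = 1638 - 198 = 1440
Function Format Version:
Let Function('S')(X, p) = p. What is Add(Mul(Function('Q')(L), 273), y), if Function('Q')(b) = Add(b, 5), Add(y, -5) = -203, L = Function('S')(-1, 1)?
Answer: 1440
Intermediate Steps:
L = 1
y = -198 (y = Add(5, -203) = -198)
Function('Q')(b) = Add(5, b)
Add(Mul(Function('Q')(L), 273), y) = Add(Mul(Add(5, 1), 273), -198) = Add(Mul(6, 273), -198) = Add(1638, -198) = 1440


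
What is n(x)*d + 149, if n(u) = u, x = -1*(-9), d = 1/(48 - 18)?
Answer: 1493/10 ≈ 149.30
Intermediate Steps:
d = 1/30 ≈ 0.033333
x = 9
n(x)*d + 149 = 9*(1/30) + 149 = 3/10 + 149 = 1493/10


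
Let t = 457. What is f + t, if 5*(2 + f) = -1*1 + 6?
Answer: 456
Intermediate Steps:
f = -1 (f = -2 + (-1*1 + 6)/5 = -2 + (-1 + 6)/5 = -2 + (⅕)*5 = -2 + 1 = -1)
f + t = -1 + 457 = 456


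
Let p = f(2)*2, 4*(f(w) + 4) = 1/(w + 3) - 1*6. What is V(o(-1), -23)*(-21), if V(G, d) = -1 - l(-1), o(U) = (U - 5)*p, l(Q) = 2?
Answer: 63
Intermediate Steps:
f(w) = -11/2 + 1/(4*(3 + w)) (f(w) = -4 + (1/(w + 3) - 1*6)/4 = -4 + (1/(3 + w) - 6)/4 = -4 + (-6 + 1/(3 + w))/4 = -4 + (-3/2 + 1/(4*(3 + w))) = -11/2 + 1/(4*(3 + w)))
p = -109/10 (p = ((-65 - 22*2)/(4*(3 + 2)))*2 = ((¼)*(-65 - 44)/5)*2 = ((¼)*(⅕)*(-109))*2 = -109/20*2 = -109/10 ≈ -10.900)
o(U) = 109/2 - 109*U/10 (o(U) = (U - 5)*(-109/10) = (-5 + U)*(-109/10) = 109/2 - 109*U/10)
V(G, d) = -3 (V(G, d) = -1 - 1*2 = -1 - 2 = -3)
V(o(-1), -23)*(-21) = -3*(-21) = 63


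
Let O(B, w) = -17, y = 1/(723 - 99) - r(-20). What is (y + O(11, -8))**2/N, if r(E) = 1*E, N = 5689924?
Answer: 3508129/2215519847424 ≈ 1.5834e-6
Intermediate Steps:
r(E) = E
y = 12481/624 (y = 1/(723 - 99) - 1*(-20) = 1/624 + 20 = 12481/624 ≈ 20.002)
(y + O(11, -8))**2/N = (12481/624 - 17)**2/5689924 = (1873/624)**2*(1/5689924) = (3508129/389376)*(1/5689924) = 3508129/2215519847424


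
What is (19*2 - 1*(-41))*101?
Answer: 7979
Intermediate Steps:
(19*2 - 1*(-41))*101 = (38 + 41)*101 = 79*101 = 7979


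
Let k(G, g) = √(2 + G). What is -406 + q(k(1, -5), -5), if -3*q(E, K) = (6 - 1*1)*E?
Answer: -406 - 5*√3/3 ≈ -408.89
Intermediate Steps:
q(E, K) = -5*E/3 (q(E, K) = -(6 - 1*1)*E/3 = -(6 - 1)*E/3 = -5*E/3)
-406 + q(k(1, -5), -5) = -406 - 5*√(2 + 1)/3 = -406 - 5*√3/3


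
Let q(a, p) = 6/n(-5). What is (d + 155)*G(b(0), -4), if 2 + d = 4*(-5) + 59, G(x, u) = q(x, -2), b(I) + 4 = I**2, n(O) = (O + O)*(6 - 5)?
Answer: -576/5 ≈ -115.20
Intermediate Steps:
n(O) = 2*O (n(O) = (2*O)*1 = 2*O)
b(I) = -4 + I**2
q(a, p) = -3/5 (q(a, p) = 6/((2*(-5))) = 6/(-10) = 6*(-1/10) = -3/5)
G(x, u) = -3/5
d = 37 (d = -2 + (4*(-5) + 59) = -2 + (-20 + 59) = -2 + 39 = 37)
(d + 155)*G(b(0), -4) = (37 + 155)*(-3/5) = 192*(-3/5) = -576/5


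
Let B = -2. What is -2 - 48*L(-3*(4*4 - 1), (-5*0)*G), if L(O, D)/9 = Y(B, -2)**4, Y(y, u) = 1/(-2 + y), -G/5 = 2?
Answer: -59/16 ≈ -3.6875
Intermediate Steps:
G = -10 (G = -5*2 = -10)
L(O, D) = 9/256 (L(O, D) = 9*(1/(-2 - 2))**4 = 9*(1/(-4))**4 = 9*(-1/4)**4 = 9*(1/256) = 9/256)
-2 - 48*L(-3*(4*4 - 1), (-5*0)*G) = -2 - 48*9/256 = -2 - 27/16 = -59/16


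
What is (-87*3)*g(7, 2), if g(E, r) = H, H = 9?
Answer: -2349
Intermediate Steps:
g(E, r) = 9
(-87*3)*g(7, 2) = -87*3*9 = -261*9 = -2349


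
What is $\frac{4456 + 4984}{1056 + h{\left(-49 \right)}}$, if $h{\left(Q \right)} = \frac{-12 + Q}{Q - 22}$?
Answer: $\frac{670240}{75037} \approx 8.9321$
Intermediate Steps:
$h{\left(Q \right)} = \frac{-12 + Q}{-22 + Q}$
$\frac{4456 + 4984}{1056 + h{\left(-49 \right)}} = \frac{4456 + 4984}{1056 + \frac{-12 - 49}{-22 - 49}} = \frac{9440}{1056 + \frac{1}{-71} \left(-61\right)} = \frac{9440}{1056 - - \frac{61}{71}} = \frac{9440}{1056 + \frac{61}{71}} = \frac{9440}{\frac{75037}{71}} = 9440 \cdot \frac{71}{75037} = \frac{670240}{75037}$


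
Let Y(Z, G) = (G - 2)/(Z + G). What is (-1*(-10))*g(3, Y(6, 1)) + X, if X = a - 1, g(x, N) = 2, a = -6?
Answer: 13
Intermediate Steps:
Y(Z, G) = (-2 + G)/(G + Z)
X = -7 (X = -6 - 1 = -7)
(-1*(-10))*g(3, Y(6, 1)) + X = -1*(-10)*2 - 7 = 10*2 - 7 = 20 - 7 = 13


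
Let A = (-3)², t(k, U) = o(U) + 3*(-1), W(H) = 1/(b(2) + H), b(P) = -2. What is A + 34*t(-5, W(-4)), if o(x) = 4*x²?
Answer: -803/9 ≈ -89.222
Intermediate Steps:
W(H) = 1/(-2 + H)
t(k, U) = -3 + 4*U² (t(k, U) = 4*U² + 3*(-1) = 4*U² - 3 = -3 + 4*U²)
A = 9
A + 34*t(-5, W(-4)) = 9 + 34*(-3 + 4*(1/(-2 - 4))²) = 9 + 34*(-3 + 4*(1/(-6))²) = 9 + 34*(-3 + 4*(-⅙)²) = 9 + 34*(-3 + 4*(1/36)) = 9 + 34*(-3 + ⅑) = 9 + 34*(-26/9) = 9 - 884/9 = -803/9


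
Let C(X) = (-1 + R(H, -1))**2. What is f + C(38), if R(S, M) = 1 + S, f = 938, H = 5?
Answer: 963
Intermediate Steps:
C(X) = 25 (C(X) = (-1 + (1 + 5))**2 = (-1 + 6)**2 = 5**2 = 25)
f + C(38) = 938 + 25 = 963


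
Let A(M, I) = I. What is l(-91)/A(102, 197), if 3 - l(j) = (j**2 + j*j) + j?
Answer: -16468/197 ≈ -83.594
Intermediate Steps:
l(j) = 3 - j - 2*j**2 (l(j) = 3 - ((j**2 + j*j) + j) = 3 - ((j**2 + j**2) + j) = 3 - (2*j**2 + j) = 3 - (j + 2*j**2) = 3 + (-j - 2*j**2) = 3 - j - 2*j**2)
l(-91)/A(102, 197) = (3 - 1*(-91) - 2*(-91)**2)/197 = (3 + 91 - 2*8281)*(1/197) = (3 + 91 - 16562)*(1/197) = -16468*1/197 = -16468/197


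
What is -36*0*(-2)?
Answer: 0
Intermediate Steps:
-36*0*(-2) = -12*0*(-2) = 0*(-2) = 0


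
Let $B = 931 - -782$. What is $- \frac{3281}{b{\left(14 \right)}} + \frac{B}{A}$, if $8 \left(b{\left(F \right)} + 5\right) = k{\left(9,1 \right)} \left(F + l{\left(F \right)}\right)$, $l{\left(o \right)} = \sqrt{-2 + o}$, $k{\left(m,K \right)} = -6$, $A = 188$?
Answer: $\frac{19921639}{87796} - \frac{9843 \sqrt{3}}{467} \approx 190.4$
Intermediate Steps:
$B = 1713$ ($B = 931 + 782 = 1713$)
$b{\left(F \right)} = -5 - \frac{3 F}{4} - \frac{3 \sqrt{-2 + F}}{4}$ ($b{\left(F \right)} = -5 + \frac{\left(-6\right) \left(F + \sqrt{-2 + F}\right)}{8} = -5 + \frac{- 6 F - 6 \sqrt{-2 + F}}{8} = -5 - \left(\frac{3 F}{4} + \frac{3 \sqrt{-2 + F}}{4}\right) = -5 - \frac{3 F}{4} - \frac{3 \sqrt{-2 + F}}{4}$)
$- \frac{3281}{b{\left(14 \right)}} + \frac{B}{A} = - \frac{3281}{-5 - \frac{21}{2} - \frac{3 \sqrt{-2 + 14}}{4}} + \frac{1713}{188} = - \frac{3281}{-5 - \frac{21}{2} - \frac{3 \sqrt{12}}{4}} + 1713 \cdot \frac{1}{188} = - \frac{3281}{-5 - \frac{21}{2} - \frac{3 \cdot 2 \sqrt{3}}{4}} + \frac{1713}{188} = - \frac{3281}{-5 - \frac{21}{2} - \frac{3 \sqrt{3}}{2}} + \frac{1713}{188} = - \frac{3281}{- \frac{31}{2} - \frac{3 \sqrt{3}}{2}} + \frac{1713}{188} = \frac{1713}{188} - \frac{3281}{- \frac{31}{2} - \frac{3 \sqrt{3}}{2}}$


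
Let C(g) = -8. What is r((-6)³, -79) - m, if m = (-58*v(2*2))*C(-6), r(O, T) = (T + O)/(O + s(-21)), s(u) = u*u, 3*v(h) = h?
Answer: -27899/45 ≈ -619.98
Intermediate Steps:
v(h) = h/3
s(u) = u²
r(O, T) = (O + T)/(441 + O) (r(O, T) = (T + O)/(O + (-21)²) = (O + T)/(O + 441) = (O + T)/(441 + O))
m = 1856/3 (m = -58*2*2/3*(-8) = -58*4/3*(-8) = -232/3*(-8) = 1856/3 ≈ 618.67)
r((-6)³, -79) - m = ((-6)³ - 79)/(441 + (-6)³) - 1*1856/3 = (-216 - 79)/(441 - 216) - 1856/3 = -295/225 - 1856/3 = (1/225)*(-295) - 1856/3 = -59/45 - 1856/3 = -27899/45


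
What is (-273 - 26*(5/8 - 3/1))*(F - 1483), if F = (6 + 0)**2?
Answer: 1222715/4 ≈ 3.0568e+5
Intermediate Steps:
F = 36 (F = 6**2 = 36)
(-273 - 26*(5/8 - 3/1))*(F - 1483) = (-273 - 26*(5/8 - 3/1))*(36 - 1483) = (-273 - 26*(5*(1/8) - 3*1))*(-1447) = (-273 - 26*(5/8 - 3))*(-1447) = (-273 - 26*(-19/8))*(-1447) = (-273 + 247/4)*(-1447) = -845/4*(-1447) = 1222715/4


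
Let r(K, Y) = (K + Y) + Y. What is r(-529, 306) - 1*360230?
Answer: -360147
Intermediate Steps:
r(K, Y) = K + 2*Y
r(-529, 306) - 1*360230 = (-529 + 2*306) - 1*360230 = (-529 + 612) - 360230 = 83 - 360230 = -360147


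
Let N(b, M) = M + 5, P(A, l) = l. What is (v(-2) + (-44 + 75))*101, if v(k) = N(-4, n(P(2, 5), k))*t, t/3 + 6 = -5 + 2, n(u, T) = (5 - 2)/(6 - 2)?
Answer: -50197/4 ≈ -12549.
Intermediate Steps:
n(u, T) = ¾ (n(u, T) = 3/4 = 3*(¼) = ¾)
t = -27 (t = -18 + 3*(-5 + 2) = -18 + 3*(-3) = -18 - 9 = -27)
N(b, M) = 5 + M
v(k) = -621/4 (v(k) = (5 + ¾)*(-27) = (23/4)*(-27) = -621/4)
(v(-2) + (-44 + 75))*101 = (-621/4 + (-44 + 75))*101 = (-621/4 + 31)*101 = -497/4*101 = -50197/4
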